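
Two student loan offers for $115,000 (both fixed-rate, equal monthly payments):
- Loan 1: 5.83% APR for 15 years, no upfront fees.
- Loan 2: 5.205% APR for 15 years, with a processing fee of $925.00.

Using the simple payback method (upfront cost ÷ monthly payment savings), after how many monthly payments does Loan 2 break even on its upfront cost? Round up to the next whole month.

Loan 1: monthly rate = 5.83%/12 = 0.0048583; payment = 115,000 × 0.0048583 / (1 − (1+0.0048583)^−180) = $959.91.
Loan 2: at 5.205% the monthly rate is 0.0043375, so the payment is 115,000 × 0.0043375 / (1 − 1.0043375^−180) = $921.74.
Monthly savings = $959.91 − $921.74 = $38.17.
Break-even = $925.00 / $38.17 = 24.23 → 25 months.

25 months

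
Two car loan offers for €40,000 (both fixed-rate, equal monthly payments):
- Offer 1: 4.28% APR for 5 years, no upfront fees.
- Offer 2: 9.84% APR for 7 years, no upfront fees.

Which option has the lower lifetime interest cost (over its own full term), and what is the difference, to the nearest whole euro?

Offer 1: monthly rate = 4.28%/12 = 0.0035667; payment = 40,000 × 0.0035667 / (1 − (1+0.0035667)^−60) = €741.73.
Total interest on Offer 1 = 60 × €741.73 − €40,000 = €4,503.80.
Offer 2: monthly rate = 9.84%/12 = 0.0082000; payment = 40,000 × 0.0082000 / (1 − (1+0.0082000)^−84) = €660.75.
Total interest on Offer 2 = 84 × €660.75 − €40,000 = €15,503.00.
Offer 1 is lower by €10,999.20.

Offer 1 by €10,999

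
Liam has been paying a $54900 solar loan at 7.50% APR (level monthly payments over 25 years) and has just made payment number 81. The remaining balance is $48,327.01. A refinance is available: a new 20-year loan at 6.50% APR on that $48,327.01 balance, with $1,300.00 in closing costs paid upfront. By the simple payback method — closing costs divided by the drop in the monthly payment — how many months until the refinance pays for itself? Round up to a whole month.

29 months

Current payment = 54,900 × 7.5%/12 / (1 − (1+0.0062500)^−300) = $405.71.
Refinanced payment = 48,327.01 × 0.0054167 / (1 − (1+0.0054167)^−240) = $360.31.
Monthly savings = $405.71 − $360.31 = $45.40.
Break-even = $1,300.00 / $45.40 = 28.63 → 29 months.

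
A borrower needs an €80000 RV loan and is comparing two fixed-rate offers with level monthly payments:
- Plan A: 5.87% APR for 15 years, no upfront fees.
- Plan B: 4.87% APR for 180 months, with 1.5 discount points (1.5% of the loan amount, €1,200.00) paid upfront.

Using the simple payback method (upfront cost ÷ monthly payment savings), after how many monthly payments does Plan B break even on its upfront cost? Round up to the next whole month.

Plan A: monthly rate = 5.87%/12 = 0.0048917; payment = 80,000 × 0.0048917 / (1 − (1+0.0048917)^−180) = €669.48.
Plan B: at 4.87% the monthly rate is 0.0040583, so the payment is 80,000 × 0.0040583 / (1 − 1.0040583^−180) = €627.23.
Monthly savings = €669.48 − €627.23 = €42.25.
Break-even = €1,200.00 / €42.25 = 28.40 → 29 months.

29 months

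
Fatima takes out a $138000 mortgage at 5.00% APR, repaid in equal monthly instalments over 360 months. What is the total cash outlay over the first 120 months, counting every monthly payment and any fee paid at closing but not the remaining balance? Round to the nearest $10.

$88,900

At 5.00% the monthly rate is 0.0041667, so the payment is 138,000 × 0.0041667 / (1 − 1.0041667^−360) = $740.81.
Total outlay = 120 × $740.81 = $88,897.20.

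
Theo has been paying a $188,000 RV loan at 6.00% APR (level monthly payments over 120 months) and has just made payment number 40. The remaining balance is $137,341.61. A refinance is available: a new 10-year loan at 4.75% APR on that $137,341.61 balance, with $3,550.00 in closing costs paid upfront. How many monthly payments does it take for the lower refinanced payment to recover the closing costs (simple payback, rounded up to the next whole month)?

Current payment = 188,000 × 6%/12 / (1 − (1+0.0050000)^−120) = $2,087.19.
Refinanced payment = 137,341.61 × 0.0039583 / (1 − (1+0.0039583)^−120) = $1,440.00.
Monthly savings = $2,087.19 − $1,440.00 = $647.19.
Break-even = $3,550.00 / $647.19 = 5.49 → 6 months.

6 months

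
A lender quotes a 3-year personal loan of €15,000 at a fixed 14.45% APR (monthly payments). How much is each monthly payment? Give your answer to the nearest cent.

At 14.45% the monthly rate is 0.0120417, so the payment is 15,000 × 0.0120417 / (1 − 1.0120417^−36) = €515.95.

€515.95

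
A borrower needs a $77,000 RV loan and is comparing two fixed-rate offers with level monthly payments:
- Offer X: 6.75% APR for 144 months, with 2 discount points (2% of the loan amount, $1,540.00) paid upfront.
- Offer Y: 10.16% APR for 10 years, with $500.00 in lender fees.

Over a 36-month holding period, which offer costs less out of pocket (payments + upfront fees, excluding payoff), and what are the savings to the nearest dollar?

Offer X: monthly rate = 6.75%/12 = 0.0056250; payment = 77,000 × 0.0056250 / (1 − (1+0.0056250)^−144) = $781.63.
Offer Y: monthly rate = 10.16%/12 = 0.0084667; payment = 77,000 × 0.0084667 / (1 − (1+0.0084667)^−120) = $1,024.40.
Over 36 months: Offer X costs 36 × $781.63 + $1,540.00 = $29,678.68; Offer Y costs 36 × $1,024.40 + $500.00 = $37,378.40.
Offer X is cheaper by $37,378.40 − $29,678.68 = $7,699.72.

Offer X by $7,700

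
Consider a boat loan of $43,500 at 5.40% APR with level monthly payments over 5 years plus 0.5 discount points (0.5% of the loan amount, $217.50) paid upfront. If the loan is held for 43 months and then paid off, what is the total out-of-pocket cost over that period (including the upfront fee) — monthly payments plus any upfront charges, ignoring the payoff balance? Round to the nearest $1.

$35,860

Monthly rate = 5.4%/12 = 0.0045000; payment = 43,500 × 0.0045000 / (1 − (1+0.0045000)^−60) = $828.89.
Total outlay = 43 × $828.89 + $217.50 = $35,859.77.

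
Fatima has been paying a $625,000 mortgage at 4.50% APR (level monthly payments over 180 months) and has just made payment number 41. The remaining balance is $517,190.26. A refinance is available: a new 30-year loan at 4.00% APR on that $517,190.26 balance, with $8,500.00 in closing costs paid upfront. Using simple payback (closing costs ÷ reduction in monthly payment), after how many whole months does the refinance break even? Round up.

4 months

Current payment = 625,000 × 4.5%/12 / (1 − (1+0.0037500)^−180) = $4,781.21.
Refinanced payment = 517,190.26 × 0.0033333 / (1 − (1+0.0033333)^−360) = $2,469.15.
Monthly savings = $4,781.21 − $2,469.15 = $2,312.06.
Break-even = $8,500.00 / $2,312.06 = 3.68 → 4 months.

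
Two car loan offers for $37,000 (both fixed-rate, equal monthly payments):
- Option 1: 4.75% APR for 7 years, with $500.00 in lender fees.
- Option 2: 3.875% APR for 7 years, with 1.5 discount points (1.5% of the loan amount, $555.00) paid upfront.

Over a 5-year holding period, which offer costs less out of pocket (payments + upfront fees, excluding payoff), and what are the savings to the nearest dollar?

Option 2 by $845

Option 1: monthly rate = 4.75%/12 = 0.0039583; payment = 37,000 × 0.0039583 / (1 − (1+0.0039583)^−84) = $518.62.
Option 2: monthly rate = 3.875%/12 = 0.0032292; payment = 37,000 × 0.0032292 / (1 − (1+0.0032292)^−84) = $503.62.
Over 60 months: Option 1 costs 60 × $518.62 + $500.00 = $31,617.20; Option 2 costs 60 × $503.62 + $555.00 = $30,772.20.
Option 2 is cheaper by $31,617.20 − $30,772.20 = $845.00.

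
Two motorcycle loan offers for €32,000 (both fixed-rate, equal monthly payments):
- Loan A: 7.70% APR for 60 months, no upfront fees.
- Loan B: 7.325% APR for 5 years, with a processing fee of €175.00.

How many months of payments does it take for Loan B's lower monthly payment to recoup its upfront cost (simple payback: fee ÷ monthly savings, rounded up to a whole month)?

31 months

Loan A: monthly rate = 7.7%/12 = 0.0064167; payment = 32,000 × 0.0064167 / (1 − (1+0.0064167)^−60) = €644.26.
Loan B: monthly rate = 7.325%/12 = 0.0061042; payment = 32,000 × 0.0061042 / (1 − (1+0.0061042)^−60) = €638.56.
Monthly savings = €644.26 − €638.56 = €5.70.
Break-even = €175.00 / €5.70 = 30.70 → 31 months.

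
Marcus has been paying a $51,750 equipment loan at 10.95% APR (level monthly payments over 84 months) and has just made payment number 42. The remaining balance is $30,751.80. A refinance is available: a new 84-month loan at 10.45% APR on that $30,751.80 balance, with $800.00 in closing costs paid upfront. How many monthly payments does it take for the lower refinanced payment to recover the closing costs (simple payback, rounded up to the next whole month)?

3 months

Current payment = 51,750 × 10.95%/12 / (1 − (1+0.0091250)^−84) = $884.73.
Refinanced payment = 30,751.80 × 0.0087083 / (1 − (1+0.0087083)^−84) = $517.69.
Monthly savings = $884.73 − $517.69 = $367.04.
Break-even = $800.00 / $367.04 = 2.18 → 3 months.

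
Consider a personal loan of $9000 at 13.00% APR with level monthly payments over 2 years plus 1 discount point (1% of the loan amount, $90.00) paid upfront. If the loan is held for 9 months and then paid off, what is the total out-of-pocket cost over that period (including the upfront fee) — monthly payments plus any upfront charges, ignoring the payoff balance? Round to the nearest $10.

$3,940

At 13.00% the monthly rate is 0.0108333, so the payment is 9,000 × 0.0108333 / (1 − 1.0108333^−24) = $427.88.
Total outlay = 9 × $427.88 + $90.00 = $3,940.92.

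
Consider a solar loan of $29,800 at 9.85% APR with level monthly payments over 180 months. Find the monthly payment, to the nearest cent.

Monthly rate = 9.85%/12 = 0.0082083; payment = 29,800 × 0.0082083 / (1 − (1+0.0082083)^−180) = $317.50.

$317.50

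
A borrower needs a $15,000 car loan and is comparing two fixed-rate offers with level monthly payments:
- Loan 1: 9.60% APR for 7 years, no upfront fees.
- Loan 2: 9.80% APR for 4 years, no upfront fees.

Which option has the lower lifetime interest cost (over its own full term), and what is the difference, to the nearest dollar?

Loan 1: at 9.60% the monthly rate is 0.0080000, so the payment is 15,000 × 0.0080000 / (1 − 1.0080000^−84) = $245.93.
Total interest on Loan 1 = 84 × $245.93 − $15,000 = $5,658.12.
Loan 2: at 9.80% the monthly rate is 0.0081667, so the payment is 15,000 × 0.0081667 / (1 − 1.0081667^−48) = $379.00.
Total interest on Loan 2 = 48 × $379.00 − $15,000 = $3,192.00.
Loan 2 is lower by $2,466.12.

Loan 2 by $2,466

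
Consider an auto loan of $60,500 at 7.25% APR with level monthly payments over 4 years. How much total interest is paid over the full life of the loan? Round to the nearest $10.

At 7.25% the monthly rate is 0.0060417, so the payment is 60,500 × 0.0060417 / (1 − 1.0060417^−48) = $1,455.78.
Total paid = 48 × $1,455.78 = $69,877.44; interest = $69,877.44 − $60,500 = $9,377.44.

$9,380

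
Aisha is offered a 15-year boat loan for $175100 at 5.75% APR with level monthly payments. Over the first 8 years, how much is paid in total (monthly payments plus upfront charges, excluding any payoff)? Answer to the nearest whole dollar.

At 5.75% the monthly rate is 0.0047917, so the payment is 175,100 × 0.0047917 / (1 − 1.0047917^−180) = $1,454.05.
Total outlay = 96 × $1,454.05 = $139,588.80.

$139,589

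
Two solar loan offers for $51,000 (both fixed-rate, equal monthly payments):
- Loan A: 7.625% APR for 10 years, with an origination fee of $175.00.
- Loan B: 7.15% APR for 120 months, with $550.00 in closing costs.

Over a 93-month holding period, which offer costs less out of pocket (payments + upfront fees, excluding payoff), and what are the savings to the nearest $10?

Loan A: monthly rate = 7.625%/12 = 0.0063542; payment = 51,000 × 0.0063542 / (1 − (1+0.0063542)^−120) = $608.71.
Loan B: at 7.15% the monthly rate is 0.0059583, so the payment is 51,000 × 0.0059583 / (1 − 1.0059583^−120) = $596.10.
Over 93 months: Loan A costs 93 × $608.71 + $175.00 = $56,785.03; Loan B costs 93 × $596.10 + $550.00 = $55,987.30.
Loan B is cheaper by $56,785.03 − $55,987.30 = $797.73.

Loan B by $800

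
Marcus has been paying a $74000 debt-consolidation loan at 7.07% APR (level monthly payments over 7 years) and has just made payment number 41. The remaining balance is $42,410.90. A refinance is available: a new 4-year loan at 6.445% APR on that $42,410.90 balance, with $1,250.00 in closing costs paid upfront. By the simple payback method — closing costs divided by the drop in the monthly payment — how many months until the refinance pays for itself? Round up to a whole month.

Current payment = 74,000 × 7.07%/12 / (1 − (1+0.0058917)^−84) = $1,119.39.
Refinanced payment = 42,410.90 × 0.0053708 / (1 − (1+0.0053708)^−48) = $1,004.70.
Monthly savings = $1,119.39 − $1,004.70 = $114.69.
Break-even = $1,250.00 / $114.69 = 10.90 → 11 months.

11 months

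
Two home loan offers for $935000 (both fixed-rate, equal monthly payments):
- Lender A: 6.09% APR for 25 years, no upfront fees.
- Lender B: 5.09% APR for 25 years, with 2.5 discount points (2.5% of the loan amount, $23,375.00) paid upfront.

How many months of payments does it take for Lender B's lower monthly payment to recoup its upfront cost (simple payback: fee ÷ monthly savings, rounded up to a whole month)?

Lender A: at 6.09% the monthly rate is 0.0050750, so the payment is 935,000 × 0.0050750 / (1 − 1.0050750^−300) = $6,075.76.
Lender B: monthly rate = 5.09%/12 = 0.0042417; payment = 935,000 × 0.0042417 / (1 − (1+0.0042417)^−300) = $5,515.06.
Monthly savings = $6,075.76 − $5,515.06 = $560.70.
Break-even = $23,375.00 / $560.70 = 41.69 → 42 months.

42 months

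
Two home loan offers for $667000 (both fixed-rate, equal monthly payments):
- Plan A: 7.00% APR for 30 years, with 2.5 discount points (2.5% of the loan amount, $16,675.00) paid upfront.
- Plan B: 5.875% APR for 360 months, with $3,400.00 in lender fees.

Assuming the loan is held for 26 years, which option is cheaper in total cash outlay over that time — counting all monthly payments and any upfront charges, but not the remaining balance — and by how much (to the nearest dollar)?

Plan A: monthly rate = 7%/12 = 0.0058333; payment = 667,000 × 0.0058333 / (1 − (1+0.0058333)^−360) = $4,437.57.
Plan B: monthly rate = 5.875%/12 = 0.0048958; payment = 667,000 × 0.0048958 / (1 − (1+0.0048958)^−360) = $3,945.56.
Over 312 months: Plan A costs 312 × $4,437.57 + $16,675.00 = $1,401,196.84; Plan B costs 312 × $3,945.56 + $3,400.00 = $1,234,414.72.
Plan B is cheaper by $1,401,196.84 − $1,234,414.72 = $166,782.12.

Plan B by $166,782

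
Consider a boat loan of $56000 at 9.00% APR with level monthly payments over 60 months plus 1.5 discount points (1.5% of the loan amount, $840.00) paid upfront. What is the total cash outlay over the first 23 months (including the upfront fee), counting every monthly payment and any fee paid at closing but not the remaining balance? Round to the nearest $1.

$27,577

At 9.00% the monthly rate is 0.0075000, so the payment is 56,000 × 0.0075000 / (1 − 1.0075000^−60) = $1,162.47.
Total outlay = 23 × $1,162.47 + $840.00 = $27,576.81.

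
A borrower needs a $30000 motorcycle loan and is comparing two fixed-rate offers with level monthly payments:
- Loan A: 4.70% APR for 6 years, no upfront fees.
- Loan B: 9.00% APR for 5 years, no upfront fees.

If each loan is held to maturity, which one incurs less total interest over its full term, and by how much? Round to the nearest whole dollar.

Loan A by $2,878

Loan A: monthly rate = 4.7%/12 = 0.0039167; payment = 30,000 × 0.0039167 / (1 − (1+0.0039167)^−72) = $478.98.
Total interest on Loan A = 72 × $478.98 − $30,000 = $4,486.56.
Loan B: monthly rate = 9%/12 = 0.0075000; payment = 30,000 × 0.0075000 / (1 − (1+0.0075000)^−60) = $622.75.
Total interest on Loan B = 60 × $622.75 − $30,000 = $7,365.00.
Loan A is lower by $2,878.44.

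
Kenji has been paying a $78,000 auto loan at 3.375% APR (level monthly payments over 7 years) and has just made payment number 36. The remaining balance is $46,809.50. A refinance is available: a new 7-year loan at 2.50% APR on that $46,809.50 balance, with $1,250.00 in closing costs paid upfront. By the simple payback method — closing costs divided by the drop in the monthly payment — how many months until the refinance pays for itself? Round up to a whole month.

Current payment = 78,000 × 3.375%/12 / (1 − (1+0.0028125)^−84) = $1,043.87.
Refinanced payment = 46,809.50 × 0.0020833 / (1 − (1+0.0020833)^−84) = $608.02.
Monthly savings = $1,043.87 − $608.02 = $435.85.
Break-even = $1,250.00 / $435.85 = 2.87 → 3 months.

3 months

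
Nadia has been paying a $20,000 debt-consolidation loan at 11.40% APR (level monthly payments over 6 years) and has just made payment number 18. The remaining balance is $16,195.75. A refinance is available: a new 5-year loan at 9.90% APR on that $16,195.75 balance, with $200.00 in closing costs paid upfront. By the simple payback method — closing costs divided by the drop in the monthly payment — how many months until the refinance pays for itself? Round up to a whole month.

Current payment = 20,000 × 11.4%/12 / (1 − (1+0.0095000)^−72) = $384.79.
Refinanced payment = 16,195.75 × 0.0082500 / (1 − (1+0.0082500)^−60) = $343.32.
Monthly savings = $384.79 − $343.32 = $41.47.
Break-even = $200.00 / $41.47 = 4.82 → 5 months.

5 months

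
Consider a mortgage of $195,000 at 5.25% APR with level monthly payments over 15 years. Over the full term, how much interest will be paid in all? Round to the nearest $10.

At 5.25% the monthly rate is 0.0043750, so the payment is 195,000 × 0.0043750 / (1 − 1.0043750^−180) = $1,567.56.
Total paid = 180 × $1,567.56 = $282,160.80; interest = $282,160.80 − $195,000 = $87,160.80.

$87,160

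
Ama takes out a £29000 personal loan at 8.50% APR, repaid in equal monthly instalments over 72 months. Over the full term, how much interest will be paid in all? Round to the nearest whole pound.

£8,121

At 8.50% the monthly rate is 0.0070833, so the payment is 29,000 × 0.0070833 / (1 − 1.0070833^−72) = £515.57.
Total paid = 72 × £515.57 = £37,121.04; interest = £37,121.04 − £29,000 = £8,121.04.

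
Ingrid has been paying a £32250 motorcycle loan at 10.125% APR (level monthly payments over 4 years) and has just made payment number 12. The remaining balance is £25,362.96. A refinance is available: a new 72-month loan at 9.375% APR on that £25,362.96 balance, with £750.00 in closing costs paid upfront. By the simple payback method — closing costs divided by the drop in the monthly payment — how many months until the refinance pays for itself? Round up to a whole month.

3 months

Current payment = 32,250 × 10.125%/12 / (1 − (1+0.0084375)^−48) = £819.88.
Refinanced payment = 25,362.96 × 0.0078125 / (1 − (1+0.0078125)^−72) = £461.92.
Monthly savings = £819.88 − £461.92 = £357.96.
Break-even = £750.00 / £357.96 = 2.10 → 3 months.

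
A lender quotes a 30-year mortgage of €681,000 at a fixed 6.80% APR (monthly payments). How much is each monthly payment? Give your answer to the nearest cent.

€4,439.61

Monthly rate = 6.8%/12 = 0.0056667; payment = 681,000 × 0.0056667 / (1 − (1+0.0056667)^−360) = €4,439.61.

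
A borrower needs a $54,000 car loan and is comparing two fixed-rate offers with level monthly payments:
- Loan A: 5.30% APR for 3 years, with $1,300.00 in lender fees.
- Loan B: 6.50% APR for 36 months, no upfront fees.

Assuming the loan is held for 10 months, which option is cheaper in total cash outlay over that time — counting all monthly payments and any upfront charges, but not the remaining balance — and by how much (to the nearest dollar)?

Loan A: at 5.30% the monthly rate is 0.0044167, so the payment is 54,000 × 0.0044167 / (1 − 1.0044167^−36) = $1,625.71.
Loan B: at 6.50% the monthly rate is 0.0054167, so the payment is 54,000 × 0.0054167 / (1 − 1.0054167^−36) = $1,655.05.
Over 10 months: Loan A costs 10 × $1,625.71 + $1,300.00 = $17,557.10; Loan B costs 10 × $1,655.05 = $16,550.50.
Loan B is cheaper by $17,557.10 − $16,550.50 = $1,006.60.

Loan B by $1,007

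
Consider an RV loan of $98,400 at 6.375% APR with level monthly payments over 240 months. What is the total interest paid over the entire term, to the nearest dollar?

Monthly rate = 6.375%/12 = 0.0053125; payment = 98,400 × 0.0053125 / (1 − (1+0.0053125)^−240) = $726.42.
Total paid = 240 × $726.42 = $174,340.80; interest = $174,340.80 − $98,400 = $75,940.80.

$75,941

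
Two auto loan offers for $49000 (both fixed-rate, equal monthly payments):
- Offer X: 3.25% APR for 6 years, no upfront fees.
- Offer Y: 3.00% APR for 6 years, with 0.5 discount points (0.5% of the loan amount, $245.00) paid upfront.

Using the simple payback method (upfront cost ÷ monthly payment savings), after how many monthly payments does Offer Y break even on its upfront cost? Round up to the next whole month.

Offer X: monthly rate = 3.25%/12 = 0.0027083; payment = 49,000 × 0.0027083 / (1 − (1+0.0027083)^−72) = $749.98.
Offer Y: monthly rate = 3%/12 = 0.0025000; payment = 49,000 × 0.0025000 / (1 − (1+0.0025000)^−72) = $744.49.
Monthly savings = $749.98 − $744.49 = $5.49.
Break-even = $245.00 / $5.49 = 44.63 → 45 months.

45 months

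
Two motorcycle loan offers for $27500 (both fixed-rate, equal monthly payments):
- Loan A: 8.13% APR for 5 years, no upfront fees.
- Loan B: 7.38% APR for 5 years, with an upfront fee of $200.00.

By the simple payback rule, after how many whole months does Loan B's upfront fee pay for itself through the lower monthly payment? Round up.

21 months

Loan A: monthly rate = 8.13%/12 = 0.0067750; payment = 27,500 × 0.0067750 / (1 − (1+0.0067750)^−60) = $559.31.
Loan B: monthly rate = 7.38%/12 = 0.0061500; payment = 27,500 × 0.0061500 / (1 − (1+0.0061500)^−60) = $549.48.
Monthly savings = $559.31 − $549.48 = $9.83.
Break-even = $200.00 / $9.83 = 20.35 → 21 months.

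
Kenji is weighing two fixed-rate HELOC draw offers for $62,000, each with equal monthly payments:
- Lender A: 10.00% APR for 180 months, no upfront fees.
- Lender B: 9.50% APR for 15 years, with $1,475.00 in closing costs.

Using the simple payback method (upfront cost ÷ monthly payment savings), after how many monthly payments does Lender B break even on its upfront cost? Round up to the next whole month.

79 months

Lender A: monthly rate = 10%/12 = 0.0083333; payment = 62,000 × 0.0083333 / (1 − (1+0.0083333)^−180) = $666.26.
Lender B: monthly rate = 9.5%/12 = 0.0079167; payment = 62,000 × 0.0079167 / (1 − (1+0.0079167)^−180) = $647.42.
Monthly savings = $666.26 − $647.42 = $18.84.
Break-even = $1,475.00 / $18.84 = 78.29 → 79 months.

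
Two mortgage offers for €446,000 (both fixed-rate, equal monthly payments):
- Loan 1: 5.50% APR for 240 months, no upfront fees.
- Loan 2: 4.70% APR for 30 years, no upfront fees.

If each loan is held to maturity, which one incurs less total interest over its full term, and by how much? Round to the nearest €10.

Loan 1: at 5.50% the monthly rate is 0.0045833, so the payment is 446,000 × 0.0045833 / (1 − 1.0045833^−240) = €3,067.98.
Total interest on Loan 1 = 240 × €3,067.98 − €446,000 = €290,315.20.
Loan 2: monthly rate = 4.7%/12 = 0.0039167; payment = 446,000 × 0.0039167 / (1 − (1+0.0039167)^−360) = €2,313.12.
Total interest on Loan 2 = 360 × €2,313.12 − €446,000 = €386,723.20.
Loan 1 is lower by €96,408.00.

Loan 1 by €96,410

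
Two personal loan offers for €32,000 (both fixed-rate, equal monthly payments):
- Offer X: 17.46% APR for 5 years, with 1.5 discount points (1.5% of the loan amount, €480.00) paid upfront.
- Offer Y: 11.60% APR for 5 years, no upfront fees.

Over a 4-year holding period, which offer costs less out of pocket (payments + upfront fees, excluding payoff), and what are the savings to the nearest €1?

Offer Y by €5,177

Offer X: monthly rate = 17.46%/12 = 0.0145500; payment = 32,000 × 0.0145500 / (1 − (1+0.0145500)^−60) = €803.22.
Offer Y: at 11.60% the monthly rate is 0.0096667, so the payment is 32,000 × 0.0096667 / (1 − 1.0096667^−60) = €705.37.
Over 48 months: Offer X costs 48 × €803.22 + €480.00 = €39,034.56; Offer Y costs 48 × €705.37 = €33,857.76.
Offer Y is cheaper by €39,034.56 − €33,857.76 = €5,176.80.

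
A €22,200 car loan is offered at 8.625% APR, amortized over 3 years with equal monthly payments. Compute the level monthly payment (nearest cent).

€702.09

At 8.625% the monthly rate is 0.0071875, so the payment is 22,200 × 0.0071875 / (1 − 1.0071875^−36) = €702.09.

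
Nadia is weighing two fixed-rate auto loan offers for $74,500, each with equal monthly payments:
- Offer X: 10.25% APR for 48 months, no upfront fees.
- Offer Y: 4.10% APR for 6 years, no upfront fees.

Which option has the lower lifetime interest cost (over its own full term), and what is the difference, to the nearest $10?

Offer Y by $6,960

Offer X: at 10.25% the monthly rate is 0.0085417, so the payment is 74,500 × 0.0085417 / (1 − 1.0085417^−48) = $1,898.47.
Total interest on Offer X = 48 × $1,898.47 − $74,500 = $16,626.56.
Offer Y: monthly rate = 4.1%/12 = 0.0034167; payment = 74,500 × 0.0034167 / (1 − (1+0.0034167)^−72) = $1,168.96.
Total interest on Offer Y = 72 × $1,168.96 − $74,500 = $9,665.12.
Offer Y is lower by $6,961.44.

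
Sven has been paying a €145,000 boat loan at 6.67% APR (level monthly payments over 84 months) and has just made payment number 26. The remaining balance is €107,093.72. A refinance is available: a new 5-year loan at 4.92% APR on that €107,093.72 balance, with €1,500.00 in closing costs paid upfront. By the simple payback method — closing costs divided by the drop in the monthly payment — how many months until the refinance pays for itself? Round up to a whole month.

Current payment = 145,000 × 6.67%/12 / (1 − (1+0.0055583)^−84) = €2,165.12.
Refinanced payment = 107,093.72 × 0.0041000 / (1 − (1+0.0041000)^−60) = €2,017.07.
Monthly savings = €2,165.12 − €2,017.07 = €148.05.
Break-even = €1,500.00 / €148.05 = 10.13 → 11 months.

11 months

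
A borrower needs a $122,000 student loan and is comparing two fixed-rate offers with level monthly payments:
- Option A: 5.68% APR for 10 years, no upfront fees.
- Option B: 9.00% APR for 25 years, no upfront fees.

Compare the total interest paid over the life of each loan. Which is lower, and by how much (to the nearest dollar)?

Option A: monthly rate = 5.68%/12 = 0.0047333; payment = 122,000 × 0.0047333 / (1 − (1+0.0047333)^−120) = $1,334.93.
Total interest on Option A = 120 × $1,334.93 − $122,000 = $38,191.60.
Option B: monthly rate = 9%/12 = 0.0075000; payment = 122,000 × 0.0075000 / (1 − (1+0.0075000)^−300) = $1,023.82.
Total interest on Option B = 300 × $1,023.82 − $122,000 = $185,146.00.
Option A is lower by $146,954.40.

Option A by $146,954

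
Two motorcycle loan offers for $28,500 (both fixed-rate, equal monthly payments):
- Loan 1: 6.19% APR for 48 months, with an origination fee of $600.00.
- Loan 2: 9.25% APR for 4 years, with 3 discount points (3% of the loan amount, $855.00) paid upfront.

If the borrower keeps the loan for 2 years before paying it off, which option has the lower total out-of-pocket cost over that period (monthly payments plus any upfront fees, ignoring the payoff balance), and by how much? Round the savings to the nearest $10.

Loan 1 by $1,230

Loan 1: monthly rate = 6.19%/12 = 0.0051583; payment = 28,500 × 0.0051583 / (1 − (1+0.0051583)^−48) = $671.81.
Loan 2: monthly rate = 9.25%/12 = 0.0077083; payment = 28,500 × 0.0077083 / (1 − (1+0.0077083)^−48) = $712.61.
Over 24 months: Loan 1 costs 24 × $671.81 + $600.00 = $16,723.44; Loan 2 costs 24 × $712.61 + $855.00 = $17,957.64.
Loan 1 is cheaper by $17,957.64 − $16,723.44 = $1,234.20.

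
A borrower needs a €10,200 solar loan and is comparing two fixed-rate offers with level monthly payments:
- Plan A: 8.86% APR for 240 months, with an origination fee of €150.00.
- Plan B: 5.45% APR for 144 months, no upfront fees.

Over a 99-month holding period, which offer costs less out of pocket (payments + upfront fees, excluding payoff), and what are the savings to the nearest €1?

Plan A by €424

Plan A: monthly rate = 8.86%/12 = 0.0073833; payment = 10,200 × 0.0073833 / (1 − (1+0.0073833)^−240) = €90.86.
Plan B: at 5.45% the monthly rate is 0.0045417, so the payment is 10,200 × 0.0045417 / (1 − 1.0045417^−144) = €96.66.
Over 99 months: Plan A costs 99 × €90.86 + €150.00 = €9,145.14; Plan B costs 99 × €96.66 = €9,569.34.
Plan A is cheaper by €9,569.34 − €9,145.14 = €424.20.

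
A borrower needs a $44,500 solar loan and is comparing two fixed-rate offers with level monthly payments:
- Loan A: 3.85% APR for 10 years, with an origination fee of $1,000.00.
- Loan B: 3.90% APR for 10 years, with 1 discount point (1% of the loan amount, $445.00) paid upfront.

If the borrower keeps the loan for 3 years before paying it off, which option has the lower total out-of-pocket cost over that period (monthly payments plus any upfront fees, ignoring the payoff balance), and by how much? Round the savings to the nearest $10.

Loan B by $520

Loan A: monthly rate = 3.85%/12 = 0.0032083; payment = 44,500 × 0.0032083 / (1 − (1+0.0032083)^−120) = $447.38.
Loan B: monthly rate = 3.9%/12 = 0.0032500; payment = 44,500 × 0.0032500 / (1 − (1+0.0032500)^−120) = $448.43.
Over 36 months: Loan A costs 36 × $447.38 + $1,000.00 = $17,105.68; Loan B costs 36 × $448.43 + $445.00 = $16,588.48.
Loan B is cheaper by $17,105.68 − $16,588.48 = $517.20.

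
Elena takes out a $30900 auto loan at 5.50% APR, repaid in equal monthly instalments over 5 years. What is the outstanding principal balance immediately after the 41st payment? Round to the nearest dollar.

With monthly rate i = 5.5%/12 = 0.0045833, the balance after k of n payments is P · [(1+i)^n − (1+i)^k] / [(1+i)^n − 1].
(1+0.0045833)^60 = 1.31570377 and (1+0.0045833)^41 = 1.20621497, so the balance is 30,900 × (1.31570377 − 1.20621497) / (1.31570377 − 1) = $10,716.39.

$10,716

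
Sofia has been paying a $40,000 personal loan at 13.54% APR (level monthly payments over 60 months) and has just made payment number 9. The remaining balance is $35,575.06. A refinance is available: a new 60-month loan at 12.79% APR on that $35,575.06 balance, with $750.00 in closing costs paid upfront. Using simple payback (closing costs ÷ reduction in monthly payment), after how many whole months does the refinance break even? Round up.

7 months

Current payment = 40,000 × 13.54%/12 / (1 − (1+0.0112833)^−60) = $921.22.
Refinanced payment = 35,575.06 × 0.0106583 / (1 − (1+0.0106583)^−60) = $805.62.
Monthly savings = $921.22 − $805.62 = $115.60.
Break-even = $750.00 / $115.60 = 6.49 → 7 months.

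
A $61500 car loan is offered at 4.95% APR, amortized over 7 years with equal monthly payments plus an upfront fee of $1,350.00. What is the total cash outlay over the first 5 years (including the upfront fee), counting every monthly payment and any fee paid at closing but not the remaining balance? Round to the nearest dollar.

$53,417

Monthly rate = 4.95%/12 = 0.0041250; payment = 61,500 × 0.0041250 / (1 − (1+0.0041250)^−84) = $867.79.
Total outlay = 60 × $867.79 + $1,350.00 = $53,417.40.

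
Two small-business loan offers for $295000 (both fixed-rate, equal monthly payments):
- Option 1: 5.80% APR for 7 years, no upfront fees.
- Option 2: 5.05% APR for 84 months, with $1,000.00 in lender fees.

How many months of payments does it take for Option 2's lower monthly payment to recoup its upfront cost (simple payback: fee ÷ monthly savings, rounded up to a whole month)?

10 months

Option 1: at 5.80% the monthly rate is 0.0048333, so the payment is 295,000 × 0.0048333 / (1 − 1.0048333^−84) = $4,281.30.
Option 2: monthly rate = 5.05%/12 = 0.0042083; payment = 295,000 × 0.0042083 / (1 − (1+0.0042083)^−84) = $4,176.44.
Monthly savings = $4,281.30 − $4,176.44 = $104.86.
Break-even = $1,000.00 / $104.86 = 9.54 → 10 months.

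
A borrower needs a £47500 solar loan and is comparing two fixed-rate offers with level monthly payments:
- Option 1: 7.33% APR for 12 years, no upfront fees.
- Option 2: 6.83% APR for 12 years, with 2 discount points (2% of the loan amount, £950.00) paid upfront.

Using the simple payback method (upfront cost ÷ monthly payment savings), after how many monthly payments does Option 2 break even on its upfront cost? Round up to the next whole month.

Option 1: monthly rate = 7.33%/12 = 0.0061083; payment = 47,500 × 0.0061083 / (1 − (1+0.0061083)^−144) = £496.88.
Option 2: at 6.83% the monthly rate is 0.0056917, so the payment is 47,500 × 0.0056917 / (1 − 1.0056917^−144) = £484.19.
Monthly savings = £496.88 − £484.19 = £12.69.
Break-even = £950.00 / £12.69 = 74.86 → 75 months.

75 months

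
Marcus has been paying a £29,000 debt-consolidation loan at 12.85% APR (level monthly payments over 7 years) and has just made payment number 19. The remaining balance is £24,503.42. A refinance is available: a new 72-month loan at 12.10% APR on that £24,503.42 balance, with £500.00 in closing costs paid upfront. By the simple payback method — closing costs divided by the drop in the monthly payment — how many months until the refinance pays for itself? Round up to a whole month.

Current payment = 29,000 × 12.85%/12 / (1 − (1+0.0107083)^−84) = £525.20.
Refinanced payment = 24,503.42 × 0.0100833 / (1 − (1+0.0100833)^−72) = £480.32.
Monthly savings = £525.20 − £480.32 = £44.88.
Break-even = £500.00 / £44.88 = 11.14 → 12 months.

12 months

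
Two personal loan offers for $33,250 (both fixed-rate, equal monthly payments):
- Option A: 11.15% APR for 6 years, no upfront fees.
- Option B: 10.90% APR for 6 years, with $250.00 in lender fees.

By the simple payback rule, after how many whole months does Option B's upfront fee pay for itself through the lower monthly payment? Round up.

Option A: at 11.15% the monthly rate is 0.0092917, so the payment is 33,250 × 0.0092917 / (1 − 1.0092917^−72) = $635.44.
Option B: monthly rate = 10.9%/12 = 0.0090833; payment = 33,250 × 0.0090833 / (1 − (1+0.0090833)^−72) = $631.18.
Monthly savings = $635.44 − $631.18 = $4.26.
Break-even = $250.00 / $4.26 = 58.69 → 59 months.

59 months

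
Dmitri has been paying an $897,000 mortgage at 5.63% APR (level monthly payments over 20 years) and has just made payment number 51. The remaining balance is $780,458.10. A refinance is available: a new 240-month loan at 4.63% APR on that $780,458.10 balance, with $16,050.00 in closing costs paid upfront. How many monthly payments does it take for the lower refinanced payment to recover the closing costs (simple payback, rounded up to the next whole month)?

13 months

Current payment = 897,000 × 5.63%/12 / (1 − (1+0.0046917)^−240) = $6,236.40.
Refinanced payment = 780,458.10 × 0.0038583 / (1 − (1+0.0038583)^−240) = $4,992.50.
Monthly savings = $6,236.40 − $4,992.50 = $1,243.90.
Break-even = $16,050.00 / $1,243.90 = 12.90 → 13 months.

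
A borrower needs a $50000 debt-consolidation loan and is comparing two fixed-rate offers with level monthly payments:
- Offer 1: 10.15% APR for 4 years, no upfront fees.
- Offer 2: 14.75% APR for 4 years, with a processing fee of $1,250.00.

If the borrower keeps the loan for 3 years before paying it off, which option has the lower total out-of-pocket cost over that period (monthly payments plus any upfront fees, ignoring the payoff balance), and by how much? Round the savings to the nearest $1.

Offer 1: at 10.15% the monthly rate is 0.0084583, so the payment is 50,000 × 0.0084583 / (1 − 1.0084583^−48) = $1,271.73.
Offer 2: at 14.75% the monthly rate is 0.0122917, so the payment is 50,000 × 0.0122917 / (1 − 1.0122917^−48) = $1,385.21.
Over 36 months: Offer 1 costs 36 × $1,271.73 = $45,782.28; Offer 2 costs 36 × $1,385.21 + $1,250.00 = $51,117.56.
Offer 1 is cheaper by $51,117.56 − $45,782.28 = $5,335.28.

Offer 1 by $5,335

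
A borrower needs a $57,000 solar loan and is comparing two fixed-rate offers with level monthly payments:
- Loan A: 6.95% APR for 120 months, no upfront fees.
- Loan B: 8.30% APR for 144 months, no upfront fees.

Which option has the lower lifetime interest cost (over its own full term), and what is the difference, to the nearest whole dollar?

Loan A by $10,961

Loan A: monthly rate = 6.95%/12 = 0.0057917; payment = 57,000 × 0.0057917 / (1 − (1+0.0057917)^−120) = $660.35.
Total interest on Loan A = 120 × $660.35 − $57,000 = $22,242.00.
Loan B: monthly rate = 8.3%/12 = 0.0069167; payment = 57,000 × 0.0069167 / (1 − (1+0.0069167)^−144) = $626.41.
Total interest on Loan B = 144 × $626.41 − $57,000 = $33,203.04.
Loan A is lower by $10,961.04.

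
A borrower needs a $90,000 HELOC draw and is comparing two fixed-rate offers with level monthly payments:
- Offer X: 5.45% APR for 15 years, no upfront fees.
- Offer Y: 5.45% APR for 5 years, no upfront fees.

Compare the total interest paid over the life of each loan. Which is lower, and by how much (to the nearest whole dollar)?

Offer Y by $28,916

Offer X: at 5.45% the monthly rate is 0.0045417, so the payment is 90,000 × 0.0045417 / (1 − 1.0045417^−180) = $732.99.
Total interest on Offer X = 180 × $732.99 − $90,000 = $41,938.20.
Offer Y: monthly rate = 5.45%/12 = 0.0045417; payment = 90,000 × 0.0045417 / (1 − (1+0.0045417)^−60) = $1,717.03.
Total interest on Offer Y = 60 × $1,717.03 − $90,000 = $13,021.80.
Offer Y is lower by $28,916.40.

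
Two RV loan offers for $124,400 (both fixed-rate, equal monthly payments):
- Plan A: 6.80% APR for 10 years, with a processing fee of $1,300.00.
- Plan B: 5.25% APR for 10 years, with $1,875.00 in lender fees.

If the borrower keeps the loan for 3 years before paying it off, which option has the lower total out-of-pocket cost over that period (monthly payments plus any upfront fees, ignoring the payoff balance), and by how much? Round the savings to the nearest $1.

Plan B by $2,913

Plan A: at 6.80% the monthly rate is 0.0056667, so the payment is 124,400 × 0.0056667 / (1 − 1.0056667^−120) = $1,431.60.
Plan B: at 5.25% the monthly rate is 0.0043750, so the payment is 124,400 × 0.0043750 / (1 − 1.0043750^−120) = $1,334.71.
Over 36 months: Plan A costs 36 × $1,431.60 + $1,300.00 = $52,837.60; Plan B costs 36 × $1,334.71 + $1,875.00 = $49,924.56.
Plan B is cheaper by $52,837.60 − $49,924.56 = $2,913.04.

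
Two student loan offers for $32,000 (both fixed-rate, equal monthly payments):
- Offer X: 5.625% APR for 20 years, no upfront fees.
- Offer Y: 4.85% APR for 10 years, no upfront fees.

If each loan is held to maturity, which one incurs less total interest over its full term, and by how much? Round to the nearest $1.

Offer Y by $12,925

Offer X: at 5.625% the monthly rate is 0.0046875, so the payment is 32,000 × 0.0046875 / (1 − 1.0046875^−240) = $222.39.
Total interest on Offer X = 240 × $222.39 − $32,000 = $21,373.60.
Offer Y: monthly rate = 4.85%/12 = 0.0040417; payment = 32,000 × 0.0040417 / (1 − (1+0.0040417)^−120) = $337.07.
Total interest on Offer Y = 120 × $337.07 − $32,000 = $8,448.40.
Offer Y is lower by $12,925.20.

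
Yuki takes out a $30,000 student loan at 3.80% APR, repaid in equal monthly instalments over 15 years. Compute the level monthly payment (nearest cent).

$218.91

At 3.80% the monthly rate is 0.0031667, so the payment is 30,000 × 0.0031667 / (1 − 1.0031667^−180) = $218.91.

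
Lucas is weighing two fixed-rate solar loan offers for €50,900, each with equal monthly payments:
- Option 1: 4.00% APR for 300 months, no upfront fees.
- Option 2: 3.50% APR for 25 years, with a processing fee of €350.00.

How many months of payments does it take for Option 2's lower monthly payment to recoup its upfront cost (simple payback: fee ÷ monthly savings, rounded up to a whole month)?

26 months

Option 1: monthly rate = 4%/12 = 0.0033333; payment = 50,900 × 0.0033333 / (1 − (1+0.0033333)^−300) = €268.67.
Option 2: at 3.50% the monthly rate is 0.0029167, so the payment is 50,900 × 0.0029167 / (1 − 1.0029167^−300) = €254.82.
Monthly savings = €268.67 − €254.82 = €13.85.
Break-even = €350.00 / €13.85 = 25.27 → 26 months.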